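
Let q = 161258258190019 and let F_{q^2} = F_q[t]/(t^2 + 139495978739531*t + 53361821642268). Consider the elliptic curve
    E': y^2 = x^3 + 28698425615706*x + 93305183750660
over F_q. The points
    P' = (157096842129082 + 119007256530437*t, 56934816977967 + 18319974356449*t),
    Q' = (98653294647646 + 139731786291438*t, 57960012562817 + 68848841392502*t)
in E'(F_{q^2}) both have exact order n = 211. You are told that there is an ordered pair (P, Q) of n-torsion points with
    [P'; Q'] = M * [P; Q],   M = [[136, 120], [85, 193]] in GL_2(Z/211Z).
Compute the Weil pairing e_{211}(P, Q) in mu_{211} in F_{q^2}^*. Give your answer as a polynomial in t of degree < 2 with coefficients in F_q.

17302699860665 + 37509015844485*t

Under M = [[136,120],[85,193]] in GL_2(Z/211), e_{211}(P',Q') = e_{211}(P,Q)^(136*193-120*85 mod 211).
136*193 - 120*85 = 16048; reduced mod 211: det = 12, inverse 88.
Run Miller on y^2=x^3+28698425615706*x+93305183750660 over F_{161258258190019}: ladder 11010011 (8 bits); e = f_P(D_Q)/f_Q(D_P).
The quotient is 21629664191073 + 101070049578763*t.
Hence e(P,Q) = 17302699860665 + 37509015844485*t in F_{161258258190019^2}^*.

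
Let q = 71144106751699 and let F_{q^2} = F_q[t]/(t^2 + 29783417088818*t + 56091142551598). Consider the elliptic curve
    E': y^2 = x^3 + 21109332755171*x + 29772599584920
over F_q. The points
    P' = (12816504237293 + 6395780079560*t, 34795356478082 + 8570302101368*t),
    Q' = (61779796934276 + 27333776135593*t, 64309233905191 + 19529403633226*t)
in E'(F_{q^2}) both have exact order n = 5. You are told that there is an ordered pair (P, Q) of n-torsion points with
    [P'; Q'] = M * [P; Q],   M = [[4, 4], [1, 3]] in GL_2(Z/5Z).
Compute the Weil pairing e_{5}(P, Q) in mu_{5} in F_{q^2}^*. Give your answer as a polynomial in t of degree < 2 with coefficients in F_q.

14662082151276 + 53033005603209*t

Since e_{5}(P,P)=e_{5}(Q,Q)=1 and e_{5}(Q,P)=e_{5}(P,Q)^{-1}, expanding e_{5}(4*P + 4*Q,1*P + 3*Q) leaves e(P,Q)^det(M).
det(M) mod 5 = 3; its inverse in (Z/5)^* is 2 (check: 3*2 mod 5 = 1).
Miller loop for e_{5} over F_{71144106751699^2}: bits of 5 = 101; 2 double steps + 1 add steps, l/v at each.
f_P(D_Q)/f_Q(D_P) = 71130772072067 + 65688173995645*t.
e_{5}(P,Q) = (71130772072067 + 65688173995645*t)^{2} = 14662082151276 + 53033005603209*t.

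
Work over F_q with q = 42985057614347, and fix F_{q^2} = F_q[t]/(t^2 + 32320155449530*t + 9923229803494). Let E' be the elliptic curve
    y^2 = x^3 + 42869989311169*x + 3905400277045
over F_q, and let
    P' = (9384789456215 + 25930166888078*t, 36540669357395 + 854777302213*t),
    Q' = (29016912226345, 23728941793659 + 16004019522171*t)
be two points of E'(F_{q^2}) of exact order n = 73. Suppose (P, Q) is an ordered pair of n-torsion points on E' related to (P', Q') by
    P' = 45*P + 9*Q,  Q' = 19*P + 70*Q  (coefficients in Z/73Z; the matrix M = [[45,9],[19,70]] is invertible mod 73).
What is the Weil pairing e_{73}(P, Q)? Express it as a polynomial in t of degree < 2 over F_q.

41451711356655 + 11707772755593*t

Alternating bilinearity on E[73] (values in mu_{73} in F_{42985057614347^2}) gives e(P',Q') = e(P,Q)^det(M).
So e_{73}(P,Q) = e_{73}(P',Q')^{26}, since 59*26 = 1 mod 73.
Run Miller on y^2=x^3+42869989311169*x+3905400277045 over F_{42985057614347}: ladder 1001001 (7 bits); e = f_P(D_Q)/f_Q(D_P).
So e_{73}(P',Q') = 41250287153201 + 309411358159*t.
Thus e_{73}(P,Q) = 41451711356655 + 11707772755593*t.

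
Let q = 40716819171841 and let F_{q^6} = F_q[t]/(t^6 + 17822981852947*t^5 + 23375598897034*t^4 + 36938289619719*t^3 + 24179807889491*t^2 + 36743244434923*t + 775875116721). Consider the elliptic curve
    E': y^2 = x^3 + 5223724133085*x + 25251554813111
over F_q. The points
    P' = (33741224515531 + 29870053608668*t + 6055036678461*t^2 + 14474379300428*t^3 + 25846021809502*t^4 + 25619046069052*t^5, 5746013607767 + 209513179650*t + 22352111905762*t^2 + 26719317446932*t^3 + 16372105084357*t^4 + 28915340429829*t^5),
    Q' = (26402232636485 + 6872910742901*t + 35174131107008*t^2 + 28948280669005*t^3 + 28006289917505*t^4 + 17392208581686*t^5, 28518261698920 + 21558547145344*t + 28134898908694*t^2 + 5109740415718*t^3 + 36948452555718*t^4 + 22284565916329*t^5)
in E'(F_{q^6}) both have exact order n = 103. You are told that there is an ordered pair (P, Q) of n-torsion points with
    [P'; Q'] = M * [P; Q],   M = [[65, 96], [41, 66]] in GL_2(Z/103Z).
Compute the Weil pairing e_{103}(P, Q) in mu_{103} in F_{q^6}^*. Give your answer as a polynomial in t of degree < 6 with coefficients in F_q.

2297010300033 + 38351771709547*t + 19586219038989*t^2 + 38529581048162*t^3 + 21808299514782*t^4 + 6011479275198*t^5

The 103-Weil pairing on E[103] over F_{40716819171841} is alternating-bilinear: e_{103}(P',Q') = e_{103}(P,Q)^det(M).
So e_{103}(P,Q) = e_{103}(P',Q')^{87}, since 45*87 = 1 mod 103.
Run Miller on y^2=x^3+5223724133085*x+25251554813111 over F_{40716819171841}: ladder 1100111 (7 bits); e = f_P(D_Q)/f_Q(D_P).
Result: e(P',Q') = 18338574283860 + 32787858192363*t + 31642001951839*t^2 + 16769628035308*t^3 + 21646510836939*t^4 + 13151921463169*t^5.
Finally e_{103}(P,Q) = 2297010300033 + 38351771709547*t + 19586219038989*t^2 + 38529581048162*t^3 + 21808299514782*t^4 + 6011479275198*t^5.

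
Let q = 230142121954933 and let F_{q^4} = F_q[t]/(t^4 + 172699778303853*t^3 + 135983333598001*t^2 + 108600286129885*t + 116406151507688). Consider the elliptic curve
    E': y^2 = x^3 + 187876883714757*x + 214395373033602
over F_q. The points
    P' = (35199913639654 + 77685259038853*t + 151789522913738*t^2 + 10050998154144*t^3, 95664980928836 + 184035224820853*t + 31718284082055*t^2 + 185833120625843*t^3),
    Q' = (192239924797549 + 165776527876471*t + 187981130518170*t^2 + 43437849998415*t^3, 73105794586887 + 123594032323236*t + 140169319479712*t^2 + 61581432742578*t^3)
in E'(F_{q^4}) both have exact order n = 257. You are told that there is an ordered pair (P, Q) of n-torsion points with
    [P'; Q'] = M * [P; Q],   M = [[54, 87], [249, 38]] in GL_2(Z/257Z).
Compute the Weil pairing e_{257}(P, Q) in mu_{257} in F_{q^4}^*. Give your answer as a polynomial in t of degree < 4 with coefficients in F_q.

60730227705820 + 104324788198302*t + 133621266342498*t^2 + 145773081628660*t^3

The 257-Weil pairing on E[257] over F_{230142121954933} is alternating-bilinear: e_{257}(P',Q') = e_{257}(P,Q)^det(M).
54*38 - 87*249 = -19611; reduced mod 257: det = 178, inverse 13.
n = 257 = (100000001)_2 (9 bits, wt 2); accumulate f_{257,P'}(Q'+S)/f_{257,P'}(S) along the 8-step ladder.
e_{257}(P',Q') = 110393600805014 + 104705022961172*t + 50276313646797*t^2 + 134615596299481*t^3.
Thus e_{257}(P,Q) = 60730227705820 + 104324788198302*t + 133621266342498*t^2 + 145773081628660*t^3.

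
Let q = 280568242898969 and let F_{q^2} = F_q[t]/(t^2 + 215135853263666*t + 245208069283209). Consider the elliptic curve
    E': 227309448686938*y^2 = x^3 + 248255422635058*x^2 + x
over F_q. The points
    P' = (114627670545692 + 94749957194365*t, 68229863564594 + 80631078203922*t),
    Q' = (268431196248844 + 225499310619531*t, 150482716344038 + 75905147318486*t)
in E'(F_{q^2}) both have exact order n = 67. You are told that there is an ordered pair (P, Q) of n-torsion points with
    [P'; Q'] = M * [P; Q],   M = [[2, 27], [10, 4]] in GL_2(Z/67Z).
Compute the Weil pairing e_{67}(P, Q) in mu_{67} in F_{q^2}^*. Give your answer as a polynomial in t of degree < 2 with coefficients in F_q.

Under M = [[2,27],[10,4]] in GL_2(Z/67), e_{67}(P',Q') = e_{67}(P,Q)^(2*4-27*10 mod 67).
det(M) mod 67 = 6; its inverse in (Z/67)^* is 56 (check: 6*56 mod 67 = 1).
Set x_W=15629391593403*u+142232415049032, y_W=15629391593403*v; then E': y_W^2=x_W^3+14042396652083*x_W+81040067394556.
Build f_{67,P'} and f_{67,Q'} via the 7-bit ladder of 67=1000011_2; evaluate at shifted divisors; quotient in F_{280568242898969^2}.
f_P(D_Q)/f_Q(D_P) = 174226432947311 + 68798048530301*t.
(174226432947311 + 68798048530301*t)^{56} mod (280568242898969,f) = 194658104794105 + 279243497830713*t.

194658104794105 + 279243497830713*t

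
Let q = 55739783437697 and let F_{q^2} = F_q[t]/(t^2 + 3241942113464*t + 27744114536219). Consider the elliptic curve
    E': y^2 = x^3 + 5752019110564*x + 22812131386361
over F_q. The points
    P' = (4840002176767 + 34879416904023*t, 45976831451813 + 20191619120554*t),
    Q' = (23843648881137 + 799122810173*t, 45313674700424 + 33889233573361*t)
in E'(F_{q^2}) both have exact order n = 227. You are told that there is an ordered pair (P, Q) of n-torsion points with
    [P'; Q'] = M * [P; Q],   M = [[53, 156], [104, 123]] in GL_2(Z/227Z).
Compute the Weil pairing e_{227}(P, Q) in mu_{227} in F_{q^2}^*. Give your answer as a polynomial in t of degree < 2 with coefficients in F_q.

46231055451856 + 17300212445741*t

e_{227}(aP+bQ,cP+dQ) = e_{227}(P,Q)^(ad-bc); with (a,b,c,d)=(53,156,104,123) this gives the det-227 law.
Hence e(P,Q) = e(P',Q')^{150} where 150 = 56^{-1} mod 227.
Double-and-add over 11100011: 8-1 doublings, 5-1 additions; each step l_{T,T}/v_{2T} or l_{T,P'}/v at Q'+S for random S.
Result: e(P',Q') = 21731263661679 + 54732014301339*t.
Raise to 150: e(P,Q) = 46231055451856 + 17300212445741*t in mu_{227}.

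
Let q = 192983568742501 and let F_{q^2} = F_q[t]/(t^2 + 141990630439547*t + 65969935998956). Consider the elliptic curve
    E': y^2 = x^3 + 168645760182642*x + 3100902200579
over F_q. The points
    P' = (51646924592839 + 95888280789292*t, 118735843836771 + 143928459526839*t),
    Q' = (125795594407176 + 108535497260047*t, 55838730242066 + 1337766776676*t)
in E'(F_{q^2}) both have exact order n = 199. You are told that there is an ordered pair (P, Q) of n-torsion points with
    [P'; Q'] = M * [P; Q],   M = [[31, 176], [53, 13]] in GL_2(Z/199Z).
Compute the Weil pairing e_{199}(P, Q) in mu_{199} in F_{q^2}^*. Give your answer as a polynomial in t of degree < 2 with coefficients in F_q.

Alternating bilinearity on E[199] (values in mu_{199} in F_{192983568742501^2}) gives e(P',Q') = e(P,Q)^det(M).
31*13 - 176*53 = -8925; reduced mod 199: det = 30, inverse 73.
Build f_{199,P'} and f_{199,Q'} via the 8-bit ladder of 199=11000111_2; evaluate at shifted divisors; quotient in F_{192983568742501^2}.
Miller gives e_{199}(P',Q') = 61496085225625 + 151212235929186*t in F_{192983568742501^2}.
Thus e_{199}(P,Q) = 121140157338665 + 52540697590901*t.

121140157338665 + 52540697590901*t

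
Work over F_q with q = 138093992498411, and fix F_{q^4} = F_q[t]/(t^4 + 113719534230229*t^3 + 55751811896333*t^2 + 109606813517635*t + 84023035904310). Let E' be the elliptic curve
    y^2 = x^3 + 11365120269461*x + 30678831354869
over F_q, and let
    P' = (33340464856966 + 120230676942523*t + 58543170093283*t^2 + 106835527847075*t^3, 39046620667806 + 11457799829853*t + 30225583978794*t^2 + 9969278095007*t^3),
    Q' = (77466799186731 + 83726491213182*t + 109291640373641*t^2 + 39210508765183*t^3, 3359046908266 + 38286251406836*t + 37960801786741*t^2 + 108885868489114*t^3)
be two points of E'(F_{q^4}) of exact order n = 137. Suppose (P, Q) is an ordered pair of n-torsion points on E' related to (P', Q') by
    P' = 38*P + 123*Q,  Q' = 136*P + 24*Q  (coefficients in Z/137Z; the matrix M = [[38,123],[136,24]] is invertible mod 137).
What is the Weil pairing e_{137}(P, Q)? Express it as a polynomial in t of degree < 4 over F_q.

The 137-Weil pairing on E[137] over F_{138093992498411} is alternating-bilinear: e_{137}(P',Q') = e_{137}(P,Q)^det(M).
Hence e(P,Q) = e(P',Q')^{128} where 128 = 76^{-1} mod 137.
Miller loop for e_{137} over F_{138093992498411^4}: bits of 137 = 10001001; 7 double steps + 2 add steps, l/v at each.
So e_{137}(P',Q') = 94061474877553 + 51672381419682*t + 81895678688074*t^2 + 22132069562568*t^3.
e_{137}(P,Q) = (94061474877553 + 51672381419682*t + 81895678688074*t^2 + 22132069562568*t^3)^{128} = 51093510918932 + 100466689360992*t + 96524240534798*t^2 + 97288616447068*t^3.

51093510918932 + 100466689360992*t + 96524240534798*t^2 + 97288616447068*t^3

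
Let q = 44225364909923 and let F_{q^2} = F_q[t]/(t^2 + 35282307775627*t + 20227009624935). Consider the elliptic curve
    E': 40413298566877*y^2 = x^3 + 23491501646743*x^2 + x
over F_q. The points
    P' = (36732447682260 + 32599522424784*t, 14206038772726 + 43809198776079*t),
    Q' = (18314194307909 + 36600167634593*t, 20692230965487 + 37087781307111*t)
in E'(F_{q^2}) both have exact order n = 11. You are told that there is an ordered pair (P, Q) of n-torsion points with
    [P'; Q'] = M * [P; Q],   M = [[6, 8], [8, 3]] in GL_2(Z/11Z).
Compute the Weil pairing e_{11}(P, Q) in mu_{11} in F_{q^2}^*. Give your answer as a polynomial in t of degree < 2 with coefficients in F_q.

25087229789117 + 13383932180886*t

Since e_{11}(P,P)=e_{11}(Q,Q)=1 and e_{11}(Q,P)=e_{11}(P,Q)^{-1}, expanding e_{11}(6*P + 8*Q,8*P + 3*Q) leaves e(P,Q)^det(M).
Inverting 9 mod 11: 5. Thus e_{11}(P,Q) = e(P',Q')^{5}.
(x,y)|->(22068396638128x+7758586735882,22068396638128y) sends E' to y^2=x^3+14025768050654*x+30866002964416.
Run Miller on y^2=x^3+14025768050654*x+30866002964416 over F_{44225364909923}: ladder 1011 (4 bits); e = f_P(D_Q)/f_Q(D_P).
e_{11}(P',Q') = 27344424519610 + 9514752366739*t.
(27344424519610 + 9514752366739*t)^{5} mod (44225364909923,f) = 25087229789117 + 13383932180886*t.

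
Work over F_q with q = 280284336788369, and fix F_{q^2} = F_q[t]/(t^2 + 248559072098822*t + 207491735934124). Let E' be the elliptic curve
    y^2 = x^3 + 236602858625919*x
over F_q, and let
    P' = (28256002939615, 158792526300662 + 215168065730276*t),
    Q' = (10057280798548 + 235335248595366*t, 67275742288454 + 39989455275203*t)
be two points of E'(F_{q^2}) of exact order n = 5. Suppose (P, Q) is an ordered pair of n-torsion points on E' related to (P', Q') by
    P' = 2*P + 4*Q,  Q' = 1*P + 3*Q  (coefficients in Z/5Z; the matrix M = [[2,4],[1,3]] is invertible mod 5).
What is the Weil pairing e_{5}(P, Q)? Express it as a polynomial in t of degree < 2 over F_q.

e_{5}(aP+bQ,cP+dQ) = e_{5}(P,Q)^(ad-bc); with (a,b,c,d)=(2,4,1,3) this gives the det-5 law.
det(M) mod 5 = 2; its inverse in (Z/5)^* is 3 (check: 2*3 mod 5 = 1).
Double-and-add over 101: 3-1 doublings, 2-1 additions; each step l_{T,T}/v_{2T} or l_{T,P'}/v at Q'+S for random S.
Result: e(P',Q') = 135701943488783 + 101202992585538*t.
Finally e_{5}(P,Q) = 11053174695967 + 4638640692198*t.

11053174695967 + 4638640692198*t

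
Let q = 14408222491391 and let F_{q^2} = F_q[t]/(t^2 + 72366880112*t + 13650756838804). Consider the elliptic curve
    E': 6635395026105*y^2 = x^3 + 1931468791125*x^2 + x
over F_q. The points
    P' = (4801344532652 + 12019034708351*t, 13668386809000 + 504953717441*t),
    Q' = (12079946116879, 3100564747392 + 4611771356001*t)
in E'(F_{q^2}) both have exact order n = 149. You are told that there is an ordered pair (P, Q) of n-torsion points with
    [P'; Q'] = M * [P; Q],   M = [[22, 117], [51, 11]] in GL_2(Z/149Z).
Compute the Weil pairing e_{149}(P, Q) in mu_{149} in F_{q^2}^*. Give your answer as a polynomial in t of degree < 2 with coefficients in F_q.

2804978012463 + 5809655771418*t

Since e_{149}(P,P)=e_{149}(Q,Q)=1 and e_{149}(Q,P)=e_{149}(P,Q)^{-1}, expanding e_{149}(22*P + 117*Q,51*P + 11*Q) leaves e(P,Q)^det(M).
So e_{149}(P,Q) = e_{149}(P',Q')^{26}, since 86*26 = 1 mod 149.
Undo Montgomery via alpha=13315281596830, beta=6869770404491: (a',b')=(6120858998795,13190930953843) over F_{14408222491391}.
Double-and-add over 10010101: 8-1 doublings, 4-1 additions; each step l_{T,T}/v_{2T} or l_{T,P'}/v at Q'+S for random S.
Result: e(P',Q') = 12246048519608 + 10592575926921*t.
e_{149}(P,Q) = (12246048519608 + 10592575926921*t)^{26} = 2804978012463 + 5809655771418*t.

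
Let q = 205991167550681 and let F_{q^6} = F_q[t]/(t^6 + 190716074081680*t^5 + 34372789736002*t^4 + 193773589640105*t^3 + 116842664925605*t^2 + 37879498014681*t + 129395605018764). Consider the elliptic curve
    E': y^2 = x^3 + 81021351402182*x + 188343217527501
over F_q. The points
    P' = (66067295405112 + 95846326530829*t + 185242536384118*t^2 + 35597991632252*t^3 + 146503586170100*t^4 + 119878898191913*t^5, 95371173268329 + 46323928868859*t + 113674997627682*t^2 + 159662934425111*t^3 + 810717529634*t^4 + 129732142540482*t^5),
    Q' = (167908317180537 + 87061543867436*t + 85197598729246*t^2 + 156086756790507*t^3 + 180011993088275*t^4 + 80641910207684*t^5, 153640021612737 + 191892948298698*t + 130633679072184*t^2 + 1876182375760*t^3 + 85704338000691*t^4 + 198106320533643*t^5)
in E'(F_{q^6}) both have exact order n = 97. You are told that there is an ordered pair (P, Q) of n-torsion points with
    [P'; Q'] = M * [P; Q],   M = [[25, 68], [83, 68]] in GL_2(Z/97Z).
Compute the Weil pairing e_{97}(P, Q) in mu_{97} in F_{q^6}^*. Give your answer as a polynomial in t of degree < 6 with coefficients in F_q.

203702809781479 + 130864866954844*t + 29053496016383*t^2 + 1936032239776*t^3 + 107852791871600*t^4 + 185109961036749*t^5

The 97-Weil pairing on E[97] over F_{205991167550681} is alternating-bilinear: e_{97}(P',Q') = e_{97}(P,Q)^det(M).
Hence e(P,Q) = e(P',Q')^{50} where 50 = 33^{-1} mod 97.
Miller loop for e_{97} over F_{205991167550681^6}: bits of 97 = 1100001; 6 double steps + 2 add steps, l/v at each.
The quotient is 74351279354502 + 133862003729056*t + 40549298002588*t^2 + 167016402026771*t^3 + 1546499006707*t^4 + 7592321054130*t^5.
Finally e_{97}(P,Q) = 203702809781479 + 130864866954844*t + 29053496016383*t^2 + 1936032239776*t^3 + 107852791871600*t^4 + 185109961036749*t^5.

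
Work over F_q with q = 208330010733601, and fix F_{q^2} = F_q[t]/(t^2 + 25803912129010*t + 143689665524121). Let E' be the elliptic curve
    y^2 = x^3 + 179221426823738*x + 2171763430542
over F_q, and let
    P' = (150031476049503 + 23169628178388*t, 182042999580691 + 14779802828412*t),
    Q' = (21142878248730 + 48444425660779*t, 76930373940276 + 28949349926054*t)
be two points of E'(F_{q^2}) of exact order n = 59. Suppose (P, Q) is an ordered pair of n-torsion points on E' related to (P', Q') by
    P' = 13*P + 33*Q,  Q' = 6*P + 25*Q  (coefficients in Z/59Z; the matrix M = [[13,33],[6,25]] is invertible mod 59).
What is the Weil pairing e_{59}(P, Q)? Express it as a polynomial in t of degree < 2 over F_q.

93970488551612 + 41012242431656*t

e_{59}(aP+bQ,cP+dQ) = e_{59}(P,Q)^(ad-bc); with (a,b,c,d)=(13,33,6,25) this gives the det-59 law.
So e_{59}(P,Q) = e_{59}(P',Q')^{46}, since 9*46 = 1 mod 59.
Miller loop for e_{59} over F_{208330010733601^2}: bits of 59 = 111011; 5 double steps + 4 add steps, l/v at each.
Miller gives e_{59}(P',Q') = 86774739566333 + 148160631384159*t in F_{208330010733601^2}.
Raise to 46: e(P,Q) = 93970488551612 + 41012242431656*t in mu_{59}.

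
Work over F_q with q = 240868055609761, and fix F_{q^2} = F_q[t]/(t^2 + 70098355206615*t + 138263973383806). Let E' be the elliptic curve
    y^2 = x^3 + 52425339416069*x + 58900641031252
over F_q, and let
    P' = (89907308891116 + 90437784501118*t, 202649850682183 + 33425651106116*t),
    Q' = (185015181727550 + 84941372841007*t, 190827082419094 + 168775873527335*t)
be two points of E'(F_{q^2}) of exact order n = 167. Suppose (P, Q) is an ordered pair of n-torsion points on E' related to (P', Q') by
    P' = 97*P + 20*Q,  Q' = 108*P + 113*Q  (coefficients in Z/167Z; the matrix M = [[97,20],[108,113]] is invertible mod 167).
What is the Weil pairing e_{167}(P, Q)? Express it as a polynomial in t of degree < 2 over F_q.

e_{167} is bilinear + alternating on E[167], so e_{167}(97*P + 20*Q, 108*P + 113*Q) = e_{167}(P,Q)^(97*113-20*108).
det(M) mod 167 = 117; its inverse in (Z/167)^* is 10 (check: 117*10 mod 167 = 1).
Double-and-add over 10100111: 8-1 doublings, 5-1 additions; each step l_{T,T}/v_{2T} or l_{T,P'}/v at Q'+S for random S.
So e_{167}(P',Q') = 139691414515490 + 236860016825883*t.
Thus e_{167}(P,Q) = 169012191591116 + 46864411361710*t.

169012191591116 + 46864411361710*t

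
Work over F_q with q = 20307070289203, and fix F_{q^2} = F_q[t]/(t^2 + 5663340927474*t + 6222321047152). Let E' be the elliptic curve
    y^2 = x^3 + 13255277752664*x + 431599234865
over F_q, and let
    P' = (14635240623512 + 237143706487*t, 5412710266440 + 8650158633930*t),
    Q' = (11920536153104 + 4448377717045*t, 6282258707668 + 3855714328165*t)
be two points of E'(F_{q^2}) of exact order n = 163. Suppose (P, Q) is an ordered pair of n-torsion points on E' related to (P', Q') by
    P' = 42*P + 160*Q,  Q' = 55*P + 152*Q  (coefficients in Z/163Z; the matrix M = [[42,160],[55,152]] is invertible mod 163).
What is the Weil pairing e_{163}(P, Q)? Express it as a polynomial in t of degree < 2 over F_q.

e_{163}(aP+bQ,cP+dQ) = e_{163}(P,Q)^(ad-bc); with (a,b,c,d)=(42,160,55,152) this gives the det-163 law.
So e_{163}(P,Q) = e_{163}(P',Q')^{45}, since 29*45 = 1 mod 163.
Miller loop for e_{163} over F_{20307070289203^2}: bits of 163 = 10100011; 7 double steps + 3 add steps, l/v at each.
e_{163}(P',Q') = 14086088595098 + 8700090564934*t.
Hence e(P,Q) = 3430438195370 + 4903796858958*t in F_{20307070289203^2}^*.

3430438195370 + 4903796858958*t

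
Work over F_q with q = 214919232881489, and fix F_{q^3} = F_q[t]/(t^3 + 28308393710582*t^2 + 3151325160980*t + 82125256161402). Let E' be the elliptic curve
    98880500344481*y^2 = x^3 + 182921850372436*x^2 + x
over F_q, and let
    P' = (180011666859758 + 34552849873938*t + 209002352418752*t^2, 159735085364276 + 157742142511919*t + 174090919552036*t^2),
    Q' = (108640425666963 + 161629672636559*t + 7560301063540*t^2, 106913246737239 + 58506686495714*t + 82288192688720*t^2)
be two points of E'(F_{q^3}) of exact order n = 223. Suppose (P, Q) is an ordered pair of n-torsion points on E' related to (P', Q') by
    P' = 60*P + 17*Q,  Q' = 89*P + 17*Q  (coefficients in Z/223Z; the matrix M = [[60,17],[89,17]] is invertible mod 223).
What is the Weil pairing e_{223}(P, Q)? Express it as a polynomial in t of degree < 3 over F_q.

Under M = [[60,17],[89,17]] in GL_2(Z/223), e_{223}(P',Q') = e_{223}(P,Q)^(60*17-17*89 mod 223).
60*17 - 17*89 = -493; reduced mod 223: det = 176, inverse 204.
Montgomery->Weierstrass: x_W = 70641448750273*x+54607200644966, y_W=70641448750273*y on F_{214919232881489}; lands on y^2=x^3+183473597203425*x+195075418682810.
Run Miller on y^2=x^3+183473597203425*x+195075418682810 over F_{214919232881489}: ladder 11011111 (8 bits); e = f_P(D_Q)/f_Q(D_P).
The quotient is 142285564472854 + 163550481798143*t + 119268453444190*t^2.
Raise to 204: e(P,Q) = 73180172420784 + 91550656343629*t + 93824774426799*t^2 in mu_{223}.

73180172420784 + 91550656343629*t + 93824774426799*t^2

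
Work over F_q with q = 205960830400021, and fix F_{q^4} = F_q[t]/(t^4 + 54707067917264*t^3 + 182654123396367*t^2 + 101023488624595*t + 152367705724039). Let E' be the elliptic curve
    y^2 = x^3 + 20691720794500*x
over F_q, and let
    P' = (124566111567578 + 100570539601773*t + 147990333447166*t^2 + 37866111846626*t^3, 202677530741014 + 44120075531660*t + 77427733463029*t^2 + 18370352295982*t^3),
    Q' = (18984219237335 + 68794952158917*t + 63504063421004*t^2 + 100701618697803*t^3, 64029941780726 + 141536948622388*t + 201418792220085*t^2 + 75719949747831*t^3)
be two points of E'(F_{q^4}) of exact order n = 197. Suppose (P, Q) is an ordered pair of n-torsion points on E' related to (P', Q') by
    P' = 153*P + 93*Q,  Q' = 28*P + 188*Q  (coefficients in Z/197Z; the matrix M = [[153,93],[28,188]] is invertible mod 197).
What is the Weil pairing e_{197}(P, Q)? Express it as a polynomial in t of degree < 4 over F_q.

Since e_{197}(P,P)=e_{197}(Q,Q)=1 and e_{197}(Q,P)=e_{197}(P,Q)^{-1}, expanding e_{197}(153*P + 93*Q,28*P + 188*Q) leaves e(P,Q)^det(M).
det(M) mod 197 = 156; its inverse in (Z/197)^* is 24 (check: 156*24 mod 197 = 1).
Miller loop for e_{197} over F_{205960830400021^4}: bits of 197 = 11000101; 7 double steps + 3 add steps, l/v at each.
So e_{197}(P',Q') = 178536994271658 + 136972336027719*t + 34492425023496*t^2 + 171526723405412*t^3.
Hence e(P,Q) = 8469959668503 + 139313823185250*t + 147807479131362*t^2 + 106503867165960*t^3 in F_{205960830400021^4}^*.

8469959668503 + 139313823185250*t + 147807479131362*t^2 + 106503867165960*t^3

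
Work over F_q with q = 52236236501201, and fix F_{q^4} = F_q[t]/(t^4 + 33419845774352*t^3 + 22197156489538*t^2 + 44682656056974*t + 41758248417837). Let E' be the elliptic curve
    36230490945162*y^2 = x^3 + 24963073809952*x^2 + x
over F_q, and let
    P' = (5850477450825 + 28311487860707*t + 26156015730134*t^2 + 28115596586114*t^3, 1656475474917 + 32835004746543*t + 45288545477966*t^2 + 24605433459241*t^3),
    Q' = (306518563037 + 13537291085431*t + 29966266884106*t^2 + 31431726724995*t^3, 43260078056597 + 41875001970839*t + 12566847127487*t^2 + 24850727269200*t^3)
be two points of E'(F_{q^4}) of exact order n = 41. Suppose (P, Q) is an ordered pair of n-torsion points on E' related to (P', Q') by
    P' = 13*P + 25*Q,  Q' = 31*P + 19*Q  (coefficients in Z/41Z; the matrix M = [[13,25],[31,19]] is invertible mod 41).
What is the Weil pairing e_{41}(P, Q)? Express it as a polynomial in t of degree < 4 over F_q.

20858947130018 + 37969583135578*t + 5859975725901*t^2 + 27146035969126*t^3

Since e_{41}(P,P)=e_{41}(Q,Q)=1 and e_{41}(Q,P)=e_{41}(P,Q)^{-1}, expanding e_{41}(13*P + 25*Q,31*P + 19*Q) leaves e(P,Q)^det(M).
det(M) mod 41 = 5; its inverse in (Z/41)^* is 33 (check: 5*33 mod 41 = 1).
Set x_W=15406126857180*u+31948074601434, y_W=15406126857180*v; then E': y_W^2=x_W^3+27594385047621*x_W+28651514299200.
Miller loop for e_{41} over F_{52236236501201^4}: bits of 41 = 101001; 5 double steps + 2 add steps, l/v at each.
Miller gives e_{41}(P',Q') = 36655240331119 + 24665928618076*t + 13132689746917*t^2 + 39843658815152*t^3 in F_{52236236501201^4}.
Thus e_{41}(P,Q) = 20858947130018 + 37969583135578*t + 5859975725901*t^2 + 27146035969126*t^3.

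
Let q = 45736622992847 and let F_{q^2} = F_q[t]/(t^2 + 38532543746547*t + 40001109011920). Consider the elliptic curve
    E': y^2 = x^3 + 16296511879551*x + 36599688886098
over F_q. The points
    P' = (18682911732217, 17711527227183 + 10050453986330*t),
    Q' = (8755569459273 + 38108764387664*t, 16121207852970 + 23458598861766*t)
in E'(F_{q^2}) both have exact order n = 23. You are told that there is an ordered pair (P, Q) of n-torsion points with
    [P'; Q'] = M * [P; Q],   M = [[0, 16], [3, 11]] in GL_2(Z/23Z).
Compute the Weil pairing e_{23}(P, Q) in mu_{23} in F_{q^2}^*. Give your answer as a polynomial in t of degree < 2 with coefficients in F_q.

32607225482419 + 33954289777216*t

Alternating bilinearity on E[23] (values in mu_{23} in F_{45736622992847^2}) gives e(P',Q') = e(P,Q)^det(M).
det M = 0*11 - 16*3 = -48 = 21 (mod 23); 21^{-1} = 11 (mod 23).
Build f_{23,P'} and f_{23,Q'} via the 5-bit ladder of 23=10111_2; evaluate at shifted divisors; quotient in F_{45736622992847^2}.
Result: e(P',Q') = 36034370286275 + 36331024924401*t.
Hence e(P,Q) = 32607225482419 + 33954289777216*t in F_{45736622992847^2}^*.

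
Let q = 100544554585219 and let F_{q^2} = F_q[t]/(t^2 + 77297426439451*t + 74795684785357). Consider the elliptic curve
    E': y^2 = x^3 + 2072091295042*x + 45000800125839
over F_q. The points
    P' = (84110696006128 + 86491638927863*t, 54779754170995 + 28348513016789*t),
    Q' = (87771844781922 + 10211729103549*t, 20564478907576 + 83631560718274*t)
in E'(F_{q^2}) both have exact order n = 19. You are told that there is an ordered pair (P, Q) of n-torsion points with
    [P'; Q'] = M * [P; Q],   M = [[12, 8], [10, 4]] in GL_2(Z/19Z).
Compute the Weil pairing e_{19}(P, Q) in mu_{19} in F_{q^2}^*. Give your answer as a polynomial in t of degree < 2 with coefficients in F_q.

29005145675026 + 90770707477361*t

e_{19} is bilinear + alternating on E[19], so e_{19}(12*P + 8*Q, 10*P + 4*Q) = e_{19}(P,Q)^(12*4-8*10).
det(M) mod 19 = 6; its inverse in (Z/19)^* is 16 (check: 6*16 mod 19 = 1).
n = 19 = (10011)_2 (5 bits, wt 3); accumulate f_{19,P'}(Q'+S)/f_{19,P'}(S) along the 4-step ladder.
So e_{19}(P',Q') = 54010461472351 + 28511638217105*t.
Hence e(P,Q) = 29005145675026 + 90770707477361*t in F_{100544554585219^2}^*.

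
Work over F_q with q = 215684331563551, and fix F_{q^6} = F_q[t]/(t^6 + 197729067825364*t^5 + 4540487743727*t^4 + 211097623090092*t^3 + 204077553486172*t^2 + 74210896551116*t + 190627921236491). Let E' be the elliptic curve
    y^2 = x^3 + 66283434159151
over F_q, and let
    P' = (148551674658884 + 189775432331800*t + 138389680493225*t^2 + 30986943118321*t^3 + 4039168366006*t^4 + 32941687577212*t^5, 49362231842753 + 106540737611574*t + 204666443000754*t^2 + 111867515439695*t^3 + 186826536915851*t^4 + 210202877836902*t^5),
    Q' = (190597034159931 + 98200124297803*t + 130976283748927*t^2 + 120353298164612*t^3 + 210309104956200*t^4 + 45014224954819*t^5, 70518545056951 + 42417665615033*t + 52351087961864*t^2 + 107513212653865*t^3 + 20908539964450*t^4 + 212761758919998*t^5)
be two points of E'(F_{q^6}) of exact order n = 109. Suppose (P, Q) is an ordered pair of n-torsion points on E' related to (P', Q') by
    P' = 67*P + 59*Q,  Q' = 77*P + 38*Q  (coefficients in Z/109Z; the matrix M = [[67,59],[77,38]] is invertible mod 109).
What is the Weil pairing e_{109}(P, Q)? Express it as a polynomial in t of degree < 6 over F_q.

Under M = [[67,59],[77,38]] in GL_2(Z/109), e_{109}(P',Q') = e_{109}(P,Q)^(67*38-59*77 mod 109).
Hence e(P,Q) = e(P',Q')^{28} where 28 = 74^{-1} mod 109.
Miller loop for e_{109} over F_{215684331563551^6}: bits of 109 = 1101101; 6 double steps + 4 add steps, l/v at each.
Miller gives e_{109}(P',Q') = 108201294532141 + 14716394564944*t + 81285703898563*t^2 + 60615266892921*t^3 + 122657410543022*t^4 + 166418008554596*t^5 in F_{215684331563551^6}.
Thus e_{109}(P,Q) = 105359759948995 + 51924036328347*t + 165457660446130*t^2 + 192786190705372*t^3 + 7394531844255*t^4 + 187865123689241*t^5.

105359759948995 + 51924036328347*t + 165457660446130*t^2 + 192786190705372*t^3 + 7394531844255*t^4 + 187865123689241*t^5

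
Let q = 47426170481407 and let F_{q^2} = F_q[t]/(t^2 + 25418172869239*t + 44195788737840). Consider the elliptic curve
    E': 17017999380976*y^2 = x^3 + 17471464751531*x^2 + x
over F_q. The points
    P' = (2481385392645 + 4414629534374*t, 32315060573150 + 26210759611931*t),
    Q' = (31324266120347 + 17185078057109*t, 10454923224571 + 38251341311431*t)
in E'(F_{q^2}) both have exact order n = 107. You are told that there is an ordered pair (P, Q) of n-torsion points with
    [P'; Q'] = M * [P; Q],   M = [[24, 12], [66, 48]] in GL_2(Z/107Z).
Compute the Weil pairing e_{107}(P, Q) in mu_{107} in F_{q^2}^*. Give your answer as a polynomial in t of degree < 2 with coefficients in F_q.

10848036179008 + 31727112114057*t

The 107-Weil pairing on E[107] over F_{47426170481407} is alternating-bilinear: e_{107}(P',Q') = e_{107}(P,Q)^det(M).
Inverting 39 mod 107: 11. Thus e_{107}(P,Q) = e(P',Q')^{11}.
Undo Montgomery via alpha=24300357148748, beta=15898117161740: (a',b')=(34410136523243,9778237808891) over F_{47426170481407}.
Miller loop for e_{107} over F_{47426170481407^2}: bits of 107 = 1101011; 6 double steps + 4 add steps, l/v at each.
Miller gives e_{107}(P',Q') = 45703992431373 + 11230468731554*t in F_{47426170481407^2}.
(45703992431373 + 11230468731554*t)^{11} mod (47426170481407,f) = 10848036179008 + 31727112114057*t.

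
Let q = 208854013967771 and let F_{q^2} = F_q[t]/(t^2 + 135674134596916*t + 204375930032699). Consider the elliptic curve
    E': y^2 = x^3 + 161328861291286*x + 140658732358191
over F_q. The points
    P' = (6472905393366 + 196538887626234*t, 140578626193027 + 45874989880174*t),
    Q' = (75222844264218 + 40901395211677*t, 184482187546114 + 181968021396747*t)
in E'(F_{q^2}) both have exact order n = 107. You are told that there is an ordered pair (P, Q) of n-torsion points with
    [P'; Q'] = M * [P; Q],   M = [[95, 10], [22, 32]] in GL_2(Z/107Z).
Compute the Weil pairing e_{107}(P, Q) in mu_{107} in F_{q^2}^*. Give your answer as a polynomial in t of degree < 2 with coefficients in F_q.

The 107-Weil pairing on E[107] over F_{208854013967771} is alternating-bilinear: e_{107}(P',Q') = e_{107}(P,Q)^det(M).
Hence e(P,Q) = e(P',Q')^{31} where 31 = 38^{-1} mod 107.
Run Miller on y^2=x^3+161328861291286*x+140658732358191 over F_{208854013967771}: ladder 1101011 (7 bits); e = f_P(D_Q)/f_Q(D_P).
Result: e(P',Q') = 97980314244211 + 13590785846239*t.
Hence e(P,Q) = 38143343367008 + 88714397664705*t in F_{208854013967771^2}^*.

38143343367008 + 88714397664705*t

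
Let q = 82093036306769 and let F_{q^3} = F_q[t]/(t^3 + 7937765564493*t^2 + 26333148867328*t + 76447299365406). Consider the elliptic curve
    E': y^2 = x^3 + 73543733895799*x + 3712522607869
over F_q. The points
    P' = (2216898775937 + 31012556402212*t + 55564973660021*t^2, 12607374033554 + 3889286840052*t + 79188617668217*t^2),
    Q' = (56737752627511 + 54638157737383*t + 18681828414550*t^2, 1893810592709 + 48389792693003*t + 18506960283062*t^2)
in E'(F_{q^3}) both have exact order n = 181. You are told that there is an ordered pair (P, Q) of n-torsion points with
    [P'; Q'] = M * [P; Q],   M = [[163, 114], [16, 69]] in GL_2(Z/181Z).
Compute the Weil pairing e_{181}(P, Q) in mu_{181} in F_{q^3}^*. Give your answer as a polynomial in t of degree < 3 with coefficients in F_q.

e_{181} is bilinear + alternating on E[181], so e_{181}(163*P + 114*Q, 16*P + 69*Q) = e_{181}(P,Q)^(163*69-114*16).
Inverting 11 mod 181: 33. Thus e_{181}(P,Q) = e(P',Q')^{33}.
Double-and-add over 10110101: 8-1 doublings, 5-1 additions; each step l_{T,T}/v_{2T} or l_{T,P'}/v at Q'+S for random S.
So e_{181}(P',Q') = 1021942976336 + 7394769997100*t + 47277628187986*t^2.
Thus e_{181}(P,Q) = 411214183444 + 4841785106533*t + 19179591830565*t^2.

411214183444 + 4841785106533*t + 19179591830565*t^2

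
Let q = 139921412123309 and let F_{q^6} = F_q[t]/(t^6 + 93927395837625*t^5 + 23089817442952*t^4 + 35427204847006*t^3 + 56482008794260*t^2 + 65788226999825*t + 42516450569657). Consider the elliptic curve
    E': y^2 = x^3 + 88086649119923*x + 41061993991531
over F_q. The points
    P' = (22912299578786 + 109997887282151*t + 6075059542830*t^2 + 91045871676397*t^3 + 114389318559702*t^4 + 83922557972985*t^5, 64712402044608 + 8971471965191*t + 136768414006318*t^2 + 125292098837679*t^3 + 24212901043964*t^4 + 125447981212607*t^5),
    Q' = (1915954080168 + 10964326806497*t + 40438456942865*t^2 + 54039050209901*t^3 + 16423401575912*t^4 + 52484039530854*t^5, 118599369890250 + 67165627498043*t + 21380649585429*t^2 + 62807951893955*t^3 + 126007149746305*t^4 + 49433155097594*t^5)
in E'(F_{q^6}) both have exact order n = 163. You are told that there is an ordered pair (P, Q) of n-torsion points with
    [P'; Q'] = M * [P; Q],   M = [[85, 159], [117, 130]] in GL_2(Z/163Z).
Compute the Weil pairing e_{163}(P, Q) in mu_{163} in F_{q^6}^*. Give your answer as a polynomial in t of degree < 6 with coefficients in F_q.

111429961938099 + 119806086609180*t + 108873982105318*t^2 + 20490638841312*t^3 + 95505202433089*t^4 + 123248750468878*t^5

Since e_{163}(P,P)=e_{163}(Q,Q)=1 and e_{163}(Q,P)=e_{163}(P,Q)^{-1}, expanding e_{163}(85*P + 159*Q,117*P + 130*Q) leaves e(P,Q)^det(M).
So e_{163}(P,Q) = e_{163}(P',Q')^{80}, since 108*80 = 1 mod 163.
Double-and-add over 10100011: 8-1 doublings, 4-1 additions; each step l_{T,T}/v_{2T} or l_{T,P'}/v at Q'+S for random S.
Result: e(P',Q') = 114651377534306 + 120892455971159*t + 117589248719267*t^2 + 114220522864649*t^3 + 136167225000747*t^4 + 43367308201485*t^5.
Finally e_{163}(P,Q) = 111429961938099 + 119806086609180*t + 108873982105318*t^2 + 20490638841312*t^3 + 95505202433089*t^4 + 123248750468878*t^5.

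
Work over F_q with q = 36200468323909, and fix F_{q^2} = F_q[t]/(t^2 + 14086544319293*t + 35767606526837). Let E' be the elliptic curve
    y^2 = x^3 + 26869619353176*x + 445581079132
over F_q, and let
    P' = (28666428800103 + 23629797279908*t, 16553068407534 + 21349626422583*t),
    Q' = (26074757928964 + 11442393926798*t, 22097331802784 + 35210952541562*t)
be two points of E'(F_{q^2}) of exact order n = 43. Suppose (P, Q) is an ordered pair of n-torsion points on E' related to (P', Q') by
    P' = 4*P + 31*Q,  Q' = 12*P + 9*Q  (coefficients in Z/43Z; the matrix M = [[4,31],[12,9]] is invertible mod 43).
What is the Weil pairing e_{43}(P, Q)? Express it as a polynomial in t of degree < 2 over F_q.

Alternating bilinearity on E[43] (values in mu_{43} in F_{36200468323909^2}) gives e(P',Q') = e(P,Q)^det(M).
Hence e(P,Q) = e(P',Q')^{27} where 27 = 8^{-1} mod 43.
6-bit Miller (101011) on E'/F_{36200468323909} with a'=26869619353176, b'=445581079132: accumulate tangent/chord ratios at Q'+S and P'+S'.
Result: e(P',Q') = 32960874517931 + 10264503317244*t.
Hence e(P,Q) = 18923716242030 + 24721336660996*t in F_{36200468323909^2}^*.

18923716242030 + 24721336660996*t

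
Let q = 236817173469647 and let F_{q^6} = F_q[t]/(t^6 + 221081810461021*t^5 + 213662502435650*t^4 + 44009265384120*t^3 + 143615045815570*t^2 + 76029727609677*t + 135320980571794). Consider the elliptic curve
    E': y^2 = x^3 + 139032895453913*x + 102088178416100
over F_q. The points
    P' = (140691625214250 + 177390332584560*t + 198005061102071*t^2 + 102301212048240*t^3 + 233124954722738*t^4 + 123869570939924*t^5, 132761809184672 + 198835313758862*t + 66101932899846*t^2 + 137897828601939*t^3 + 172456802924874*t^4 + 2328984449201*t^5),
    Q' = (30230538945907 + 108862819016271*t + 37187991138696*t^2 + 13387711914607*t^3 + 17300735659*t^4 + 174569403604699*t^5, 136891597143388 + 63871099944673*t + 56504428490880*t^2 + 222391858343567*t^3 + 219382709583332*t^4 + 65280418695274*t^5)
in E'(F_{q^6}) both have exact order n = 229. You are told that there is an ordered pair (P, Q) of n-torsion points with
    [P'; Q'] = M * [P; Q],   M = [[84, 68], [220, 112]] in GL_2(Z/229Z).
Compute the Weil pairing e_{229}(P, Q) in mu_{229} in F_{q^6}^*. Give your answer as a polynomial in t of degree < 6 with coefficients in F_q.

e_{229}(aP+bQ,cP+dQ) = e_{229}(P,Q)^(ad-bc); with (a,b,c,d)=(84,68,220,112) this gives the det-229 law.
Hence e(P,Q) = e(P',Q')^{184} where 184 = 173^{-1} mod 229.
Build f_{229,P'} and f_{229,Q'} via the 8-bit ladder of 229=11100101_2; evaluate at shifted divisors; quotient in F_{236817173469647^6}.
e_{229}(P',Q') = 212375461827568 + 128753944852670*t + 127242677487076*t^2 + 50051028593663*t^3 + 174952794948565*t^4 + 14964603438402*t^5.
(212375461827568 + 128753944852670*t + 127242677487076*t^2 + 50051028593663*t^3 + 174952794948565*t^4 + 14964603438402*t^5)^{184} mod (236817173469647,f) = 205401655580296 + 170727919014357*t + 18885295426944*t^2 + 43869811445317*t^3 + 170055969818467*t^4 + 217454278767987*t^5.

205401655580296 + 170727919014357*t + 18885295426944*t^2 + 43869811445317*t^3 + 170055969818467*t^4 + 217454278767987*t^5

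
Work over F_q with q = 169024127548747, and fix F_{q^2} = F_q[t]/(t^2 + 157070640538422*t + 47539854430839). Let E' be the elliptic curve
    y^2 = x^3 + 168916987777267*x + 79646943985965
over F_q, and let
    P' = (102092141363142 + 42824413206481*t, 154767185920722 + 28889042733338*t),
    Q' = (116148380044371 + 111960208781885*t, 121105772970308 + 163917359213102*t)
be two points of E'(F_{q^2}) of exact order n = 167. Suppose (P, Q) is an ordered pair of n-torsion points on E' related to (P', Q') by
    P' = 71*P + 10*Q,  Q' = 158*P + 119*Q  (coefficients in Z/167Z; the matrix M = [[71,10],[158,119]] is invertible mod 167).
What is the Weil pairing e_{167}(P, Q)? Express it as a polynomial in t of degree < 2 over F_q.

Under M = [[71,10],[158,119]] in GL_2(Z/167), e_{167}(P',Q') = e_{167}(P,Q)^(71*119-10*158 mod 167).
Hence e(P,Q) = e(P',Q')^{38} where 38 = 22^{-1} mod 167.
8-bit Miller (10100111) on E'/F_{169024127548747} with a'=168916987777267, b'=79646943985965: accumulate tangent/chord ratios at Q'+S and P'+S'.
f_P(D_Q)/f_Q(D_P) = 166404059920509 + 72115982060052*t.
e_{167}(P,Q) = (166404059920509 + 72115982060052*t)^{38} = 151190405225922 + 2361878227434*t.

151190405225922 + 2361878227434*t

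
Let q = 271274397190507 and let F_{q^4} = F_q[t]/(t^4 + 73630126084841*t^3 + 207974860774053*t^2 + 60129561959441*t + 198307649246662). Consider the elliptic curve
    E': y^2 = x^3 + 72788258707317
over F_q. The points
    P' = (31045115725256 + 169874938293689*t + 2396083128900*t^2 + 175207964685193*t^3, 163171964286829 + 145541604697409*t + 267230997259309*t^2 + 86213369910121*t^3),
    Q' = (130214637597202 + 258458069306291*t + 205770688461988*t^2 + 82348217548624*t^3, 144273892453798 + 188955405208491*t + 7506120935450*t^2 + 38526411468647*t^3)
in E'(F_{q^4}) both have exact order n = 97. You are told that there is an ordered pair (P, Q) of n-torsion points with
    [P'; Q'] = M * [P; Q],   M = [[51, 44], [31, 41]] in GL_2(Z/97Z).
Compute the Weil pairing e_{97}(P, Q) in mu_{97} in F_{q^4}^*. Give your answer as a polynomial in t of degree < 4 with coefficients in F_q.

142149344885421 + 7003718678272*t + 261550265986989*t^2 + 109805179776842*t^3

e_{97}(aP+bQ,cP+dQ) = e_{97}(P,Q)^(ad-bc); with (a,b,c,d)=(51,44,31,41) this gives the det-97 law.
Hence e(P,Q) = e(P',Q')^{95} where 95 = 48^{-1} mod 97.
Miller loop for e_{97} over F_{271274397190507^4}: bits of 97 = 1100001; 6 double steps + 2 add steps, l/v at each.
f_P(D_Q)/f_Q(D_P) = 118934313701042 + 9130776990326*t + 265009088234803*t^2 + 161421184417627*t^3.
(118934313701042 + 9130776990326*t + 265009088234803*t^2 + 161421184417627*t^3)^{95} mod (271274397190507,f) = 142149344885421 + 7003718678272*t + 261550265986989*t^2 + 109805179776842*t^3.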